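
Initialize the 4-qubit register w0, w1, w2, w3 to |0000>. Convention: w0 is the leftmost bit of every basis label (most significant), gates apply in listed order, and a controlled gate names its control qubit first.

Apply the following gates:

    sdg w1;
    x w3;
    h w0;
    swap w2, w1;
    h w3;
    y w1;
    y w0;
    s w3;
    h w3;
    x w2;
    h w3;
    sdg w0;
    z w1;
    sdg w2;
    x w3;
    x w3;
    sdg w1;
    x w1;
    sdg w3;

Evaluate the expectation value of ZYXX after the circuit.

In the final state, ZYXX has expectation 0.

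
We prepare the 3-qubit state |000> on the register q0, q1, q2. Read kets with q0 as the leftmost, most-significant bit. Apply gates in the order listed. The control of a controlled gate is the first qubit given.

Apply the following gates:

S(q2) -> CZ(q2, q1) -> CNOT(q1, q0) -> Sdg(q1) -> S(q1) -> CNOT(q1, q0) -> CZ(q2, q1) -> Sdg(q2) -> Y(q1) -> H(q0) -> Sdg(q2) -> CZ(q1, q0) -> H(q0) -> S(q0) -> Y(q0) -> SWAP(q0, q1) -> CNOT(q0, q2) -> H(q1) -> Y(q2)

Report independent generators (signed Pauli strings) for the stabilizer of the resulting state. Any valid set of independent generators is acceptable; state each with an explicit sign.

The final state is stabilized by the group generated by +IXI, -ZII, +IIZ; other independent generating sets are equally valid.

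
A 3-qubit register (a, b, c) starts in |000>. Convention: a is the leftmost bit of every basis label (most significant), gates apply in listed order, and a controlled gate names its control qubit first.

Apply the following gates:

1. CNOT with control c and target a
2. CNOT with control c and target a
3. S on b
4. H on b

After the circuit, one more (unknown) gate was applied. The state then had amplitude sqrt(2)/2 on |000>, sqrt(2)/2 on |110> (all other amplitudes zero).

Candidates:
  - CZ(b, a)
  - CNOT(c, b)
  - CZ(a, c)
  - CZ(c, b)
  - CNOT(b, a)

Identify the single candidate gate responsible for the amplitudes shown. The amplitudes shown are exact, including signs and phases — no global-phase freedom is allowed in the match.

The applied gate was CNOT(b, a). Key observation: gates 1-2 undo each other exactly, leaving only the rest of the circuit to track.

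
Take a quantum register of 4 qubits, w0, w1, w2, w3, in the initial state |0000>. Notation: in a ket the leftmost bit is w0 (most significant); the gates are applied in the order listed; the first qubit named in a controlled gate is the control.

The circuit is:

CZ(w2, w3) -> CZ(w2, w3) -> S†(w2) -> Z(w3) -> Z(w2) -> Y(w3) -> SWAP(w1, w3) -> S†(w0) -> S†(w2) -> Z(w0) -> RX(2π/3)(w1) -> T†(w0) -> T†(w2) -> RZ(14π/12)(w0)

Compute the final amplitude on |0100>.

The final state's coefficient on |0100> equals -exp(11*I*pi/12)/2. Key observation: the block from step 1 through step 2 cancels to the identity and can be dropped.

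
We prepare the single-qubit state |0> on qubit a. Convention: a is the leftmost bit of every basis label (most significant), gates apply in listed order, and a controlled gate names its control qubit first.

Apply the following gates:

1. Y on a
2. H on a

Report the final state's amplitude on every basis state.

The resulting statevector has amplitude sqrt(2)*I/2 on |0>, -sqrt(2)*I/2 on |1>.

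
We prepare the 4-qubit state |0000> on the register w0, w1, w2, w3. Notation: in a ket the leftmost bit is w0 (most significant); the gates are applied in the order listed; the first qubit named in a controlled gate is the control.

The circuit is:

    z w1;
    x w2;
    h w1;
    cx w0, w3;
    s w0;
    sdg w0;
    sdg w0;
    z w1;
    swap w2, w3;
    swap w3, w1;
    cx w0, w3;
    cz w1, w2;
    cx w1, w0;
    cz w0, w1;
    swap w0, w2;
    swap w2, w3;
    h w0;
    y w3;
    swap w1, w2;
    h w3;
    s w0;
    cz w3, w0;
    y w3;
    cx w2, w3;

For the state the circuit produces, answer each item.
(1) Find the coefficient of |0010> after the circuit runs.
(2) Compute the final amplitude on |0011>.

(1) |0010> carries amplitude -sqrt(2)/4 in the final state.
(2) The amplitude on |0011> is sqrt(2)/4.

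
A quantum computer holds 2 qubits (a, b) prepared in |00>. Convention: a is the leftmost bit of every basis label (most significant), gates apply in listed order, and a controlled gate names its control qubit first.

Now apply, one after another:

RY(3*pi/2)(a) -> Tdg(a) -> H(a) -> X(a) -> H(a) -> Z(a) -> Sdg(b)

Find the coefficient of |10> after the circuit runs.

The final state's coefficient on |10> equals -sqrt(2)*exp(3*I*pi/4)/2. Key observation: gates 3-6 undo each other exactly, leaving only the rest of the circuit to track.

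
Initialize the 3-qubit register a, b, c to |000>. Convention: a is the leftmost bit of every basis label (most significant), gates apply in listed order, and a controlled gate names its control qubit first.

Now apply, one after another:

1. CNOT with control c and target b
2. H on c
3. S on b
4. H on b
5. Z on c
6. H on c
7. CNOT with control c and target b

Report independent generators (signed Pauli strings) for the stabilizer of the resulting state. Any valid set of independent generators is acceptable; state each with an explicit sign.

The final state is stabilized by the group generated by +IXI, +ZII, -IIZ; other independent generating sets are equally valid.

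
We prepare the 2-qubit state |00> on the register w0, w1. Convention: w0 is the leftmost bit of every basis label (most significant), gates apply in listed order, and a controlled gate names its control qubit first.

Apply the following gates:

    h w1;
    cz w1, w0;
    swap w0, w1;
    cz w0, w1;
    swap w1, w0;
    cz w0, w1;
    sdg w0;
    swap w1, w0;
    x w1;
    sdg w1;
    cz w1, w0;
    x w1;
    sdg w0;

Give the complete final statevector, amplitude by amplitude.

After the circuit, the state carries amplitude -sqrt(2)*I/2 on |00>, 0 on |01>, sqrt(2)/2 on |10>, 0 on |11>.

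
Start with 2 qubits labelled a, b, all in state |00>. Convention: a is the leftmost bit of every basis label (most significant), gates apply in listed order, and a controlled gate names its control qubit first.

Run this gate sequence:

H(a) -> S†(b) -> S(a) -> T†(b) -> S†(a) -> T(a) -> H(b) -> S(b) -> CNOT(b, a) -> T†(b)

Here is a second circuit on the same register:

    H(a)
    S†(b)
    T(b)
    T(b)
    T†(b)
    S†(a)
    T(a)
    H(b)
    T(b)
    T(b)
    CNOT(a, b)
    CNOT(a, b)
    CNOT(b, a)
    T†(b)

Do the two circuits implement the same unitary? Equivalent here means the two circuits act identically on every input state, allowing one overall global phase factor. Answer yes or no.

No: there is an input state on which the two circuits produce genuinely different outputs (not merely differing by a phase).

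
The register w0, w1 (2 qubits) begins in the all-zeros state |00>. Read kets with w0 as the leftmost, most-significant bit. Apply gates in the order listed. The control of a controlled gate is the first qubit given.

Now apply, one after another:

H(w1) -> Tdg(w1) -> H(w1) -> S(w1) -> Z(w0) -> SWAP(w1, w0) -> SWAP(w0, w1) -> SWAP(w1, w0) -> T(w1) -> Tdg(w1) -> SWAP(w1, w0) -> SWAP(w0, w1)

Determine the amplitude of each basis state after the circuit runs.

The resulting statevector has amplitude 1/2 - exp(3*I*pi/4)/2 on |00>, 0 on |01>, -exp(I*pi/4)/2 + I/2 on |10>, 0 on |11>.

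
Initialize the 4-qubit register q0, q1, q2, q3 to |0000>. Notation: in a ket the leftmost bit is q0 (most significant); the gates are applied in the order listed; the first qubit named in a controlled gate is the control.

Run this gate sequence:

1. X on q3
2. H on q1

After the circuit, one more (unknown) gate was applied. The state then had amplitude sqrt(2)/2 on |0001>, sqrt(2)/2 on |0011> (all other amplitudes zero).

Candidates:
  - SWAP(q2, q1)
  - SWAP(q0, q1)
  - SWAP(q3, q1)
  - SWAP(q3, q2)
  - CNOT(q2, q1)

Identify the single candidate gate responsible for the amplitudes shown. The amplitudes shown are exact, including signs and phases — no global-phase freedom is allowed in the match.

The applied gate was SWAP(q2, q1).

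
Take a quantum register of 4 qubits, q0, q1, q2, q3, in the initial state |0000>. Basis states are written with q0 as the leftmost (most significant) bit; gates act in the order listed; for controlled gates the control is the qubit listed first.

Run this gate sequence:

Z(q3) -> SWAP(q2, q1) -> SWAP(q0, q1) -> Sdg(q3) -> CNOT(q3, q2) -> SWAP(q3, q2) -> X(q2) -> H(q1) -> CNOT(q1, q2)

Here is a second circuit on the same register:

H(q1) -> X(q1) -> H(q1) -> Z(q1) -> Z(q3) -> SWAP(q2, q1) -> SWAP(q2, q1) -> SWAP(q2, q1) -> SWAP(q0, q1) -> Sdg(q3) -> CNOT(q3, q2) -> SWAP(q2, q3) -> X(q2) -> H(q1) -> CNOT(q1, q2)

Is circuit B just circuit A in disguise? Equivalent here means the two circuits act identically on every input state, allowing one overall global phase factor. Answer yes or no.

Yes, they are equivalent — the unitaries differ by at most a global phase.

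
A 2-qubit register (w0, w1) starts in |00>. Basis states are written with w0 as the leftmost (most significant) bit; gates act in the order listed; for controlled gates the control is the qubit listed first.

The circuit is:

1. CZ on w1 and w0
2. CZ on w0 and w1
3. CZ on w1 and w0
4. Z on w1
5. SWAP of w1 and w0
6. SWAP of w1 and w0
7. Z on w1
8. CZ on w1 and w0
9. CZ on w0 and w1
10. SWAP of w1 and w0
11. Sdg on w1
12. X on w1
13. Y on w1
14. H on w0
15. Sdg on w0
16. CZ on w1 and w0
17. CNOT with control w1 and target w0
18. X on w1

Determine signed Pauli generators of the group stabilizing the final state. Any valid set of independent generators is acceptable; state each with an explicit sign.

One valid set of independent stabilizer generators is -YI, -IZ (any independent generating set of the same group is equally correct). Key observation: the block from step 2 through step 9 cancels to the identity and can be dropped.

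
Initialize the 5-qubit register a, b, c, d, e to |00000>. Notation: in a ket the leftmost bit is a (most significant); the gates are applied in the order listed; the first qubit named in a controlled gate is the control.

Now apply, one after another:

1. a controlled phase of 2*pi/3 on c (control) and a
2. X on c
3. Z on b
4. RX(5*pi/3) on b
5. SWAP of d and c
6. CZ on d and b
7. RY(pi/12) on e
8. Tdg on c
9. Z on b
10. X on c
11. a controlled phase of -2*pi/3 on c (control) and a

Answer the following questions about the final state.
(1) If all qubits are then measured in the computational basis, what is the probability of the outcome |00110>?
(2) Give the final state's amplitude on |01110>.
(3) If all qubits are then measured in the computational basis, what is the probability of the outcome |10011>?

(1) Outcome |00110> occurs with probability 3*sqrt(2)/32 + 3*sqrt(6)/32 + 3/8.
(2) |01110> carries amplitude -I*sqrt(3*sqrt(2) + 6)/8 - I*sqrt(2 - sqrt(2))/8 in the final state.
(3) The probability of measuring |10011> is 0.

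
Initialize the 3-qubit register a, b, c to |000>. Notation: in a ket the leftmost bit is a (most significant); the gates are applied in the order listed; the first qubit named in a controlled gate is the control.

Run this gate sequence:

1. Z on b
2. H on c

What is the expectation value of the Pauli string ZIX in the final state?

The observable ZIX averages to 1.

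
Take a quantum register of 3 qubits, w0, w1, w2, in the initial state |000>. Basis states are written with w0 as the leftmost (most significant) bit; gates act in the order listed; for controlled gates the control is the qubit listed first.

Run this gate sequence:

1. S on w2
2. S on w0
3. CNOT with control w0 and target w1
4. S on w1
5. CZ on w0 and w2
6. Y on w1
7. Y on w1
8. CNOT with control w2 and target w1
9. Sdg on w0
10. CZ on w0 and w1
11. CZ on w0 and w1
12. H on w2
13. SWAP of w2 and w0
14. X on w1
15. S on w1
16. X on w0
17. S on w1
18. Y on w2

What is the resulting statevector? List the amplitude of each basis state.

The final amplitudes are -sqrt(2)*I/2 on |011>, -sqrt(2)*I/2 on |111>, and 0 on every other basis state.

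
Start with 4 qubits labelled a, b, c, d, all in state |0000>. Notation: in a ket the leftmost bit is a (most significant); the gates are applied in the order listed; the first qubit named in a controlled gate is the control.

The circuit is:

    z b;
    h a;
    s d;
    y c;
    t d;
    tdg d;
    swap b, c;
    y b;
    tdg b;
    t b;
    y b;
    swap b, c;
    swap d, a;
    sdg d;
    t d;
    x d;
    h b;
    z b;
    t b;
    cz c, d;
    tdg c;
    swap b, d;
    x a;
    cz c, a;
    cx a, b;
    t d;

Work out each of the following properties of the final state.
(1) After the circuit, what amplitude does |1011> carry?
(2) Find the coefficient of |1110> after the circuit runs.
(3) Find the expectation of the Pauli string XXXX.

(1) |1011> carries amplitude -exp(3*I*pi/4)/2 in the final state. Key observation: gates 7-12 undo each other exactly, leaving only the rest of the circuit to track.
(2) The final state's coefficient on |1110> equals -1/2.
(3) The expectation value of XXXX is 0.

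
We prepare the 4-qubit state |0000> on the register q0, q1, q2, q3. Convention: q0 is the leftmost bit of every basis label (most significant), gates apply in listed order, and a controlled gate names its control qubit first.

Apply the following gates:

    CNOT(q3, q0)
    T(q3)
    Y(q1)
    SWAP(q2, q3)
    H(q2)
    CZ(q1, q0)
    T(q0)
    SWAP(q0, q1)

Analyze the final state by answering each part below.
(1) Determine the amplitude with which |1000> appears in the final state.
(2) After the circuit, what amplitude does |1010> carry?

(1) |1000> carries amplitude sqrt(2)*I/2 in the final state.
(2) The final state's coefficient on |1010> equals sqrt(2)*I/2.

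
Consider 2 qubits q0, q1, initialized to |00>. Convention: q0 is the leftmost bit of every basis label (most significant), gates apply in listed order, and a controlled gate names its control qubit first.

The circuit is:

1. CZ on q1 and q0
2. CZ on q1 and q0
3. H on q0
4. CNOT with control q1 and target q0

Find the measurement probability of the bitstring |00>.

A full measurement returns |00> with probability 1/2.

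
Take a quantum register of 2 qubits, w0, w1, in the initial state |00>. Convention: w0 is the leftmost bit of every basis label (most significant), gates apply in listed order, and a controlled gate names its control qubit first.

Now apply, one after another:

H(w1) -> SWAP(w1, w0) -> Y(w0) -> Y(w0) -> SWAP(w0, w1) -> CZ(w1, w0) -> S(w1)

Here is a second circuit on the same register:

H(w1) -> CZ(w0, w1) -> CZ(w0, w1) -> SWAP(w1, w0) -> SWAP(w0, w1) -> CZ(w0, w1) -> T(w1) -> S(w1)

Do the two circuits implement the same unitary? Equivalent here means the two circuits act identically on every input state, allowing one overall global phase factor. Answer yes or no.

No: there is an input state on which the two circuits produce genuinely different outputs (not merely differing by a phase).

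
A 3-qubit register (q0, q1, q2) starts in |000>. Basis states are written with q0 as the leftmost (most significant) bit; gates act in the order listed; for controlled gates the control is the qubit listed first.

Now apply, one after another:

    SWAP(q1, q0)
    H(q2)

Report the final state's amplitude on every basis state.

The resulting statevector has amplitude sqrt(2)/2 on |000>, sqrt(2)/2 on |001>, and 0 on every other basis state.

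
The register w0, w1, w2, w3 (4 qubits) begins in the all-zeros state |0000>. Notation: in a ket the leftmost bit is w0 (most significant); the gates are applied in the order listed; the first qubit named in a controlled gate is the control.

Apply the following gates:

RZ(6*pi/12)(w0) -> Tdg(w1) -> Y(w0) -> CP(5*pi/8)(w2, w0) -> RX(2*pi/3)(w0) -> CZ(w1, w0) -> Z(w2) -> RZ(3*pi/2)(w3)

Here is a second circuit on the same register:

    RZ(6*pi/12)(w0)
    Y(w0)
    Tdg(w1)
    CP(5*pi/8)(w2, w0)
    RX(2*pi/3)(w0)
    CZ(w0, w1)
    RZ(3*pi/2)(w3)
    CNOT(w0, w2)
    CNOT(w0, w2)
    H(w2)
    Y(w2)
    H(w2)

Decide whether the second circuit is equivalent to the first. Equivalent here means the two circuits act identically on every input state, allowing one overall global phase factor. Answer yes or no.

No — the two circuits implement different unitaries, even allowing a global phase.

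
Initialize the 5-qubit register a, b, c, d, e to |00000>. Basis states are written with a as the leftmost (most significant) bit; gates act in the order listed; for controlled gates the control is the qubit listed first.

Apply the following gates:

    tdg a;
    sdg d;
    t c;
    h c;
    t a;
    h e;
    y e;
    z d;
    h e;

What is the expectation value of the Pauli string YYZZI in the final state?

The expectation value of YYZZI is 0.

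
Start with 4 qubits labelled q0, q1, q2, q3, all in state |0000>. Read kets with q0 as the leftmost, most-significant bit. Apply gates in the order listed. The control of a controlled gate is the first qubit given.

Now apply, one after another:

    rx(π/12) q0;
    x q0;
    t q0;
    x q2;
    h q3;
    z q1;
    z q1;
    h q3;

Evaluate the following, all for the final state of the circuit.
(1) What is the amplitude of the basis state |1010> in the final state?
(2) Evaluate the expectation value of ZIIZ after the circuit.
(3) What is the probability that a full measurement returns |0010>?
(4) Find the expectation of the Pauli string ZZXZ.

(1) The final state's coefficient on |1010> equals (sqrt(2 - sqrt(2))/4 + sqrt(3*sqrt(2) + 6)/4)*exp(I*pi/4). Key observation: the block from step 5 through step 8 cancels to the identity and can be dropped.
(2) In the final state, ZIIZ has expectation -sqrt(6)/4 - sqrt(2)/4.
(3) Outcome |0010> occurs with probability -sqrt(6)/8 - sqrt(2)/8 + 1/2.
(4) In the final state, ZZXZ has expectation 0.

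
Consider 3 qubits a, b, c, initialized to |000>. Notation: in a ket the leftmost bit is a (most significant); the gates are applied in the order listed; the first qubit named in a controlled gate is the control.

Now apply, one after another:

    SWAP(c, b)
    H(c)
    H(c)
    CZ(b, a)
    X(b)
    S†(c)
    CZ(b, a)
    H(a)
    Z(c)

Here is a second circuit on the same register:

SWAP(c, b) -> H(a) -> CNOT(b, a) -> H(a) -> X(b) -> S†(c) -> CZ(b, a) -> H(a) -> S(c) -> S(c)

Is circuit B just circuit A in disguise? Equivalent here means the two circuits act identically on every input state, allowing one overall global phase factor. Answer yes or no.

Yes: on every input state the two circuits agree up to one overall phase factor.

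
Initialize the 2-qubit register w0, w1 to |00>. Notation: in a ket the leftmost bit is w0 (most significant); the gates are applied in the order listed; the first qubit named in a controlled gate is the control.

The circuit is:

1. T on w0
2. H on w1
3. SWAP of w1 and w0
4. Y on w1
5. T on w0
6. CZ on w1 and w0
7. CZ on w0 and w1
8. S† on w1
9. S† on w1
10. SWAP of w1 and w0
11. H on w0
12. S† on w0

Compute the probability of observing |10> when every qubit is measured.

A full measurement returns |10> with probability 1/4.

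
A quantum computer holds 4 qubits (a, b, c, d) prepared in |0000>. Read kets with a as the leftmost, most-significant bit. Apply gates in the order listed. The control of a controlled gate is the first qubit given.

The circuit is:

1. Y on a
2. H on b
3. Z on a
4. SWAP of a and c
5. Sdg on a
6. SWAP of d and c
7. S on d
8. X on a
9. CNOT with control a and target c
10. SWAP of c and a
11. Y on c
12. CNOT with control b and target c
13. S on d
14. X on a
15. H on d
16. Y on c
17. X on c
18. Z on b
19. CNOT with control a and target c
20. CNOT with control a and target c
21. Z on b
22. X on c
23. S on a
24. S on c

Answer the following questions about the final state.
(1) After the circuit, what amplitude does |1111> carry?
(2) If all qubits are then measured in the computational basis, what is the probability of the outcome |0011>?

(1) The amplitude on |1111> is 0. Key observation: steps 17-22 multiply out to the identity, so the circuit reduces to the remaining gates.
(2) The probability of measuring |0011> is 1/4.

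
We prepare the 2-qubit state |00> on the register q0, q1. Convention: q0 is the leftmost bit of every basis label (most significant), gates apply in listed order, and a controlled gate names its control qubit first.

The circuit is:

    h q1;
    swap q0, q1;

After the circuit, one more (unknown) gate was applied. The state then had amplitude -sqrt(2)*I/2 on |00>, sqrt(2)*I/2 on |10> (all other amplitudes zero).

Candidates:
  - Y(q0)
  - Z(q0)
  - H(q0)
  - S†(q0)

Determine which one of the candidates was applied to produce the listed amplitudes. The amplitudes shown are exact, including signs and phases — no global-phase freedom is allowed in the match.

The unique candidate consistent with the amplitudes is Y(q0).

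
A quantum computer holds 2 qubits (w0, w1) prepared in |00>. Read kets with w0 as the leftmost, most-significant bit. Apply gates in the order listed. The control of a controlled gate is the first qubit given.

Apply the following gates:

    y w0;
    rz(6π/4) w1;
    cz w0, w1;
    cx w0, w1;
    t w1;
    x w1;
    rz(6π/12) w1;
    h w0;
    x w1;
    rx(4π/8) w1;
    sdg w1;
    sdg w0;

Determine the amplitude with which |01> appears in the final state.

|01> carries amplitude -exp(I*pi/4)/2 in the final state.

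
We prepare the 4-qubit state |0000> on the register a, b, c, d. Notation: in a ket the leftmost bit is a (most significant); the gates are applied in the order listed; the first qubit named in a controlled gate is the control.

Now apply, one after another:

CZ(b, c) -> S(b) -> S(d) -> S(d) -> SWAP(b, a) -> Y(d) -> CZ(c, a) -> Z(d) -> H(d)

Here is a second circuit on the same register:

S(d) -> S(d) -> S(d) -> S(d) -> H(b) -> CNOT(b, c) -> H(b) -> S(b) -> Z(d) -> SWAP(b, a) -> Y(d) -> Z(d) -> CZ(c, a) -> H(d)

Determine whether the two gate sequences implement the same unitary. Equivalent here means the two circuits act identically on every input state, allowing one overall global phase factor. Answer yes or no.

No: there is an input state on which the two circuits produce genuinely different outputs (not merely differing by a phase).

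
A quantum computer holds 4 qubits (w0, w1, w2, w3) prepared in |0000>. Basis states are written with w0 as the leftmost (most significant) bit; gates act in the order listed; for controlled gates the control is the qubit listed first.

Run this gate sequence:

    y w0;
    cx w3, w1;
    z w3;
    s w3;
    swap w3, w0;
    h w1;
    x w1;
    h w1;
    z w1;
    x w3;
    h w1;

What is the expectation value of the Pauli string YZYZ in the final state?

The expectation value of YZYZ is 0. Key observation: gates 6-9 undo each other exactly, leaving only the rest of the circuit to track.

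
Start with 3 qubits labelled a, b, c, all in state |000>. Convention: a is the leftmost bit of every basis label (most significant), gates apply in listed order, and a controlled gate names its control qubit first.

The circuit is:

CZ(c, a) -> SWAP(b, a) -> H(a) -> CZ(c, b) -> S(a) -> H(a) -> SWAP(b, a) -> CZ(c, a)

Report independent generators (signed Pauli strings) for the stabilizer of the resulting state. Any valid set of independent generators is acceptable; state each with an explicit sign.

One valid set of independent stabilizer generators is -IYI, +ZII, +IIZ (any independent generating set of the same group is equally correct).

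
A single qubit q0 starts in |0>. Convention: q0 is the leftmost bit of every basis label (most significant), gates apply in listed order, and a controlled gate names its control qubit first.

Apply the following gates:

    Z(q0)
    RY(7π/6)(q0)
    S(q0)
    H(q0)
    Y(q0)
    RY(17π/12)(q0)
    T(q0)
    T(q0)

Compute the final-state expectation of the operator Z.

The expectation value of Z is sqrt(6)/8 + 3*sqrt(2)/8.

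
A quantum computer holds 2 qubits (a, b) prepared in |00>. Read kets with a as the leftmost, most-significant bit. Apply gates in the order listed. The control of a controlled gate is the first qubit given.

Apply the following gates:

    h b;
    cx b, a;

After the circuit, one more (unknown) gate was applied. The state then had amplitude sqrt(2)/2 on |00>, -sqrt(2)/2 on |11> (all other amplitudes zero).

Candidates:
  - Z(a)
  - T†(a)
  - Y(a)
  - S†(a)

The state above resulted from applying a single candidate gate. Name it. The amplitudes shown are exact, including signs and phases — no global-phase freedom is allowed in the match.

The applied gate was Z(a).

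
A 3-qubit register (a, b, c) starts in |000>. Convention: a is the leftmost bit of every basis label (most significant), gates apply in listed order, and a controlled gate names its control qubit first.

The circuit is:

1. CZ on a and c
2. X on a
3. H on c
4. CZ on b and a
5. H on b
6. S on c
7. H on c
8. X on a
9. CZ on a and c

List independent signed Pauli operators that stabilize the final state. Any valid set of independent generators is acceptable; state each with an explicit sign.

One valid set of independent stabilizer generators is +IXI, -IIY, +ZII (any independent generating set of the same group is equally correct).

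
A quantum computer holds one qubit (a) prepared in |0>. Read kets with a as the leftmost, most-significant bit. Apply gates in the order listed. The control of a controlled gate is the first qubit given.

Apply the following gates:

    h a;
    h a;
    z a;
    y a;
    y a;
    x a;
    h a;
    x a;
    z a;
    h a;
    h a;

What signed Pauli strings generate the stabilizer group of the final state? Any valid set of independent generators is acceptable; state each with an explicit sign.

The final state is stabilized by the group generated by +X; other independent generating sets are equally valid.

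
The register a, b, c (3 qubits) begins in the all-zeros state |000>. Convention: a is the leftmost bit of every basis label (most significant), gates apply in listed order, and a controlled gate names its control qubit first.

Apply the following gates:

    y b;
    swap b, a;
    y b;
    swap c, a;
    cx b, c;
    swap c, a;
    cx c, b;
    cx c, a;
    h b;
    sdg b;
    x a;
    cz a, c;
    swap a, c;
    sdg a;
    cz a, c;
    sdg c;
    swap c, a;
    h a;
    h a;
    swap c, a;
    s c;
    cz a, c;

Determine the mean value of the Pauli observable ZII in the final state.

The expectation value of ZII is 1. Key observation: gates 15-22 undo each other exactly, leaving only the rest of the circuit to track.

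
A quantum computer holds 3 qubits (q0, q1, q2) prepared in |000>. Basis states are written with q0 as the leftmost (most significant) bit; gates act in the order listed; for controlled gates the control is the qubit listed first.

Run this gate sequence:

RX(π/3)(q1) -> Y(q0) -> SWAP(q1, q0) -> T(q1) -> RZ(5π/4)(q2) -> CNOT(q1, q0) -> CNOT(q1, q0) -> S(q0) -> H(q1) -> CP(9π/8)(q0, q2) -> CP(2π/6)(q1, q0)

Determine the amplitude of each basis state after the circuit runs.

The final amplitudes are sqrt(6)*exp(I*pi/8)/4 on |000>, 0 on |001>, -sqrt(6)*exp(I*pi/8)/4 on |010>, 0 on |011>, sqrt(2)*exp(I*pi/8)/4 on |100>, 0 on |101>, -sqrt(2)*exp(11*I*pi/24)/4 on |110>, 0 on |111>. Key observation: steps 6-7 multiply out to the identity, so the circuit reduces to the remaining gates.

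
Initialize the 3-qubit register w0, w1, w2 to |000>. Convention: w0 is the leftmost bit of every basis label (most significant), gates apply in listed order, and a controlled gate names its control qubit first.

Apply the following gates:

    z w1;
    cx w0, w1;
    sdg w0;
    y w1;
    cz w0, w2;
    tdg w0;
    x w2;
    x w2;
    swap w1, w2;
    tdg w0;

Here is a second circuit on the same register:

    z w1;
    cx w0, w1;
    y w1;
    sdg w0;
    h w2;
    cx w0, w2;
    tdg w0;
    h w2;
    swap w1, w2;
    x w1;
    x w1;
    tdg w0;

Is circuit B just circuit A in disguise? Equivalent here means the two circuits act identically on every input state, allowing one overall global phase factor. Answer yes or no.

Yes — the two circuits implement the same unitary up to a global phase.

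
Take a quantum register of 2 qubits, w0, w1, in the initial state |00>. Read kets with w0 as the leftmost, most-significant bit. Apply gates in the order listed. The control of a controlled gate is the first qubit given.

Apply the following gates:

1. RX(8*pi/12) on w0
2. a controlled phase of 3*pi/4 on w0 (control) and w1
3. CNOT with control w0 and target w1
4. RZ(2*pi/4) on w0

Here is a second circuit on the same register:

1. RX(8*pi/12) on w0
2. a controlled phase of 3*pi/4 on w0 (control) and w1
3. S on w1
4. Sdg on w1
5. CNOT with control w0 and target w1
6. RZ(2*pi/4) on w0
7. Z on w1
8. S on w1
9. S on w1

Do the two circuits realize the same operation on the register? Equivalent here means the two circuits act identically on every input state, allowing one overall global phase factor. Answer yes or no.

Yes — the two circuits implement the same unitary up to a global phase.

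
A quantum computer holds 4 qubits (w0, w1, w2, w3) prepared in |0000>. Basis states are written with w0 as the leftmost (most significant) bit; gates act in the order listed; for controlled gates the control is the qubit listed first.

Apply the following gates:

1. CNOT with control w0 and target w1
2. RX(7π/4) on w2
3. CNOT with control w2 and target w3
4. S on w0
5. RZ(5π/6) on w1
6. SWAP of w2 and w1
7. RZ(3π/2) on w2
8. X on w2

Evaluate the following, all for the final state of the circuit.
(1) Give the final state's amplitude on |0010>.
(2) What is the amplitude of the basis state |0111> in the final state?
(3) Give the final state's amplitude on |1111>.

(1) The amplitude on |0010> is -sqrt(sqrt(2) + 2)*exp(5*I*pi/6)/2.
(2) The amplitude on |0111> is sqrt(2 - sqrt(2))*exp(I*pi/3)/2.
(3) |1111> carries amplitude 0 in the final state.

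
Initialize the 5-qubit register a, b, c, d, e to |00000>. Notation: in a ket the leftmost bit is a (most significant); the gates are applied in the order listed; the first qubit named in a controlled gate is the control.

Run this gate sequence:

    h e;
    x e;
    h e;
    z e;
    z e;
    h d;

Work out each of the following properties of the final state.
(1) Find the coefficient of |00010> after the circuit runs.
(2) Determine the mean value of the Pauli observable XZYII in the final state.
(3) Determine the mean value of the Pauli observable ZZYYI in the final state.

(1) The amplitude on |00010> is sqrt(2)/2. Key observation: steps 1-4 multiply out to the identity, so the circuit reduces to the remaining gates.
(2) The observable XZYII averages to 0.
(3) The expectation value of ZZYYI is 0.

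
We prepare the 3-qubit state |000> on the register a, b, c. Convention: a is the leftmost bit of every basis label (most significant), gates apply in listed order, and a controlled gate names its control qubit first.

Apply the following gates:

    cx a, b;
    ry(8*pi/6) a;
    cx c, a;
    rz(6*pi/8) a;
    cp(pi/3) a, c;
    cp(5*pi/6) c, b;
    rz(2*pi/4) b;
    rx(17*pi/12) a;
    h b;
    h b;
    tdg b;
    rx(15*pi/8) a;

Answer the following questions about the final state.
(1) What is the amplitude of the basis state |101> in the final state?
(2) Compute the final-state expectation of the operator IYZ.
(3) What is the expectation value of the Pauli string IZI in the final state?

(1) The final state's coefficient on |101> equals 0.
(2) In the final state, IYZ has expectation 0.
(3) The observable IZI averages to 1.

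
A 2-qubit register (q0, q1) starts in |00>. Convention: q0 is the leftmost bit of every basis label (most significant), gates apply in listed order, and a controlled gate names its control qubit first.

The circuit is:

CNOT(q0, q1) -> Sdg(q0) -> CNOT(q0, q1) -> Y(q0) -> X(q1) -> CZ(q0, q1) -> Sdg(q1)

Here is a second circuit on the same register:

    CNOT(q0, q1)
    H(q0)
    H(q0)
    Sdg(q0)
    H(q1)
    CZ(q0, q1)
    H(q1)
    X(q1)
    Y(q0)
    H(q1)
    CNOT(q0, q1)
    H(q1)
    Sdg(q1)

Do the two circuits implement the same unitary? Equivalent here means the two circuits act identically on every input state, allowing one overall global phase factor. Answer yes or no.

Yes — the two circuits implement the same unitary up to a global phase.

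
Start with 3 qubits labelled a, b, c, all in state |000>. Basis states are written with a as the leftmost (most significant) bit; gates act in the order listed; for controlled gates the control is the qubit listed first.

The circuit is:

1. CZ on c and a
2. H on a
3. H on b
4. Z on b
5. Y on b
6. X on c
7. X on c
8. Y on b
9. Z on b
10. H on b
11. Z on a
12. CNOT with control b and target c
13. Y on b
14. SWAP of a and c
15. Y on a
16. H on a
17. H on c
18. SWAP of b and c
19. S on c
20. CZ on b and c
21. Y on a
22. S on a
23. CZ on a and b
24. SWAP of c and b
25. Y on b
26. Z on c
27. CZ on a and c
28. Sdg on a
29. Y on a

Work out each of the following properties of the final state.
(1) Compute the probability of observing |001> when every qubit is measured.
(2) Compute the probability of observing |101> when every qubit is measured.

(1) The probability of measuring |001> is 1/2. Key observation: steps 3-10 multiply out to the identity, so the circuit reduces to the remaining gates.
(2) Outcome |101> occurs with probability 1/2.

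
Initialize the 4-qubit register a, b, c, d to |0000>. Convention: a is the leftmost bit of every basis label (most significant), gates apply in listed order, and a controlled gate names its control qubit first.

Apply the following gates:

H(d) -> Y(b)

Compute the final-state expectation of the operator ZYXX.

The observable ZYXX averages to 0.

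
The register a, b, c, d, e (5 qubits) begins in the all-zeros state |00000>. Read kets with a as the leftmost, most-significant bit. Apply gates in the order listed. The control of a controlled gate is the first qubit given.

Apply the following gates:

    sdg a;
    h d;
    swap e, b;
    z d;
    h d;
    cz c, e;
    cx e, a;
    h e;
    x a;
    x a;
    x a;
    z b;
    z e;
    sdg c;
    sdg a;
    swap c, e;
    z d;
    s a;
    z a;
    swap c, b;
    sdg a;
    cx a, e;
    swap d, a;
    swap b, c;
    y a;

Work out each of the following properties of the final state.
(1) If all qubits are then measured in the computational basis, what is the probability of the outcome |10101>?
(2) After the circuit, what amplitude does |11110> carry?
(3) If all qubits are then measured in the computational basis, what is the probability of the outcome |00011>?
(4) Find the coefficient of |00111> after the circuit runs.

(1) The probability of measuring |10101> is 0. Key observation: steps 9-10 multiply out to the identity, so the circuit reduces to the remaining gates.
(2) |11110> carries amplitude 0 in the final state.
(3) Outcome |00011> occurs with probability 1/2.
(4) |00111> carries amplitude sqrt(2)/2 in the final state.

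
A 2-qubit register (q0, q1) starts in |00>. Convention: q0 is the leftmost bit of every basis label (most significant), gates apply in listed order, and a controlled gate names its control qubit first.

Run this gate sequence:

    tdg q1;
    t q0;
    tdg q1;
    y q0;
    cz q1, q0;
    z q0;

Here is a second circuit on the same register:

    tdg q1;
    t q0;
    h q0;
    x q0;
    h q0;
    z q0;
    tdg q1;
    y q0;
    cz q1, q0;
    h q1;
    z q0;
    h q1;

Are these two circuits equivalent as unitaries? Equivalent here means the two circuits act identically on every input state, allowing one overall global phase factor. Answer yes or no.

Yes: on every input state the two circuits agree up to one overall phase factor.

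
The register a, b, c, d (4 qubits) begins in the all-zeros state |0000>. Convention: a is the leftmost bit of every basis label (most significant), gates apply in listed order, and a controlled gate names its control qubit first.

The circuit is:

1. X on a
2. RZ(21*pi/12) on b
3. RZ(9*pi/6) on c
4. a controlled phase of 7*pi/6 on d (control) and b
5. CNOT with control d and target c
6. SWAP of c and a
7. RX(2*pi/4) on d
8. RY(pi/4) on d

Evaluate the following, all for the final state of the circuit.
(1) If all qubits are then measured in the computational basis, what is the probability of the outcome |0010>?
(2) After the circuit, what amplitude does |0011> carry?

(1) A full measurement returns |0010> with probability 1/2.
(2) The amplitude on |0011> is sqrt(2)/2.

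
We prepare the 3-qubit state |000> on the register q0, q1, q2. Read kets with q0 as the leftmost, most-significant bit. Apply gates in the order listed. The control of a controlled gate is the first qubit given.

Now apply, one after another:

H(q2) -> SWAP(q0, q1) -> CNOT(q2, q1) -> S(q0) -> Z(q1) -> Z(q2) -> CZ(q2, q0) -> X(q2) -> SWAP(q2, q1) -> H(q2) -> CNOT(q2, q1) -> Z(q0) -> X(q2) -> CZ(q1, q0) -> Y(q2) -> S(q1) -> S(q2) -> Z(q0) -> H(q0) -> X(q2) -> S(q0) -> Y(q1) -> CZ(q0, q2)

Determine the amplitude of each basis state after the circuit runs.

The resulting statevector has amplitude sqrt(2)/4 on |000>, -sqrt(2)*I/4 on |001>, -sqrt(2)*I/4 on |010>, sqrt(2)/4 on |011>, sqrt(2)*I/4 on |100>, -sqrt(2)/4 on |101>, sqrt(2)/4 on |110>, -sqrt(2)*I/4 on |111>.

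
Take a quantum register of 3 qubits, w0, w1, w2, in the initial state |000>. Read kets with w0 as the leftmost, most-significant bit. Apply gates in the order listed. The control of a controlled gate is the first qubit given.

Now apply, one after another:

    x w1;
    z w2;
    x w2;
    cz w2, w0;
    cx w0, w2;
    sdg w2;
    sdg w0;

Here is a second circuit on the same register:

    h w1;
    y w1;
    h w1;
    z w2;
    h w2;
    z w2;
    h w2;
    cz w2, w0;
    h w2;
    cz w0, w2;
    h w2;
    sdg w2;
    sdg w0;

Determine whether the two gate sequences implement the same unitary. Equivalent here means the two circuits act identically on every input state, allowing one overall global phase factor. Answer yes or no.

No, they are not equivalent — no single phase factor reconciles the two unitaries.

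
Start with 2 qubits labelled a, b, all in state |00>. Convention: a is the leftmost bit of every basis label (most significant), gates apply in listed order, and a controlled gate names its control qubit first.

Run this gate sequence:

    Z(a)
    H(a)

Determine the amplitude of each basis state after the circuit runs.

The resulting statevector has amplitude sqrt(2)/2 on |00>, 0 on |01>, sqrt(2)/2 on |10>, 0 on |11>.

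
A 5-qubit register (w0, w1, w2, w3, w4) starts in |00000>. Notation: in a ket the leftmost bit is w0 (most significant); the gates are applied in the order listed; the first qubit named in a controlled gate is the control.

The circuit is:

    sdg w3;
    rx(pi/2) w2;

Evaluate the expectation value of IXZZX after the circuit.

In the final state, IXZZX has expectation 0.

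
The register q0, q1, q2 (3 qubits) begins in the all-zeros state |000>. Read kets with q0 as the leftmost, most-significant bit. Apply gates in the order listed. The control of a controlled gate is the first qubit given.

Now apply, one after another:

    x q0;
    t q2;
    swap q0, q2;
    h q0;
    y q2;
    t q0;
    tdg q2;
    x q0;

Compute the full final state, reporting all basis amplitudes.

The final amplitudes are -sqrt(2)*exp(3*I*pi/4)/2 on |000>, -sqrt(2)*I/2 on |100>, and 0 on every other basis state.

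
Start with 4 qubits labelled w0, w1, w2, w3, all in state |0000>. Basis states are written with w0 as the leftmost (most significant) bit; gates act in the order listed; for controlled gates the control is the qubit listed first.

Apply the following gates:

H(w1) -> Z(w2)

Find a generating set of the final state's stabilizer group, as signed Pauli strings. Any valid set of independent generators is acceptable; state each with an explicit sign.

One valid set of independent stabilizer generators is +IXII, +ZIII, +IIZI, +IIIZ (any independent generating set of the same group is equally correct).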